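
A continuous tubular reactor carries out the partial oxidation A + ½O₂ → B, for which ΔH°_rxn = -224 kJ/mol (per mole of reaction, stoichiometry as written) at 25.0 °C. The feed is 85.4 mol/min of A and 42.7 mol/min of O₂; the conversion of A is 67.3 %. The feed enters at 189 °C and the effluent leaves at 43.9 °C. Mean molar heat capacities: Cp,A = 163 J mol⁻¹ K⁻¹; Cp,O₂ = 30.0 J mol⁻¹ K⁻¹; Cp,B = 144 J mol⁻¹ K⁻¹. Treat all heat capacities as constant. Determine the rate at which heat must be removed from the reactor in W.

Q_out = 252000 W

Extent of reaction ξ = 0.673 × 85.4 = 57.474 mol/min
Reaction term: ξ·ΔH°_rxn = 57.474 × -224 = -12874 kJ/min
Sensible, feed 189→25 °C: -2493 kJ/min
Outlet flows (mol/min): A 27.926, O₂ 13.963, B 57.474
Sensible, products 25→43.9 °C: 250.37 kJ/min
Q = ΔH = -15117 kJ/min = -251.95 kW
Heat removed = 251950 W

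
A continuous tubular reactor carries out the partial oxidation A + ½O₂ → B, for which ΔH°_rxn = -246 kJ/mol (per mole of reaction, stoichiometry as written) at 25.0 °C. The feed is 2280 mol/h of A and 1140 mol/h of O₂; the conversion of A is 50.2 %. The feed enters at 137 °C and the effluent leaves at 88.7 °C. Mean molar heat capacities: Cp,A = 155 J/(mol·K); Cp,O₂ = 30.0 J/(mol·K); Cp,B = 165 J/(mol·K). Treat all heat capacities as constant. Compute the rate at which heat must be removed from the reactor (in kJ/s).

Extent of reaction ξ = 0.502 × 2280 = 1144.6 mol/h
Reaction term: ξ·ΔH°_rxn = 1144.6 × -246 = -281560 kJ/h
Sensible, feed 137→25 °C: -43411 kJ/h
Outlet flows (mol/h): A 1135.4, O₂ 567.72, B 1144.6
Sensible, products 25→88.7 °C: 24326 kJ/h
Q = ΔH = -300650 kJ/h = -83.513 kW
Heat removed = 83.513 kJ/s

Q_out = 83.5 kJ/s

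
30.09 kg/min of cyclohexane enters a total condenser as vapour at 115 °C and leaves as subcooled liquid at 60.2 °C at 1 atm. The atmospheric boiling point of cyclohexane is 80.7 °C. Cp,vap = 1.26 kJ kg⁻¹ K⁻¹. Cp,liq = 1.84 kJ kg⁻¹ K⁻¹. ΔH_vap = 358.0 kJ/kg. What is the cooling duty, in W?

vapour 115→80.7 °C: -43.218 kJ/kg
condensation at 80.7 °C: -358 kJ/kg
liquid 80.7→60.2 °C: -37.72 kJ/kg
Δh = -43.218 + -358 + -37.72 = -438.94 kJ/kg
Q = ṁ·Δh = 30.09 kg/min × -438.94 kJ/kg = -13208 kJ/min
|Q| = 220.13 kW = 220130 W

Q_c = 220000 W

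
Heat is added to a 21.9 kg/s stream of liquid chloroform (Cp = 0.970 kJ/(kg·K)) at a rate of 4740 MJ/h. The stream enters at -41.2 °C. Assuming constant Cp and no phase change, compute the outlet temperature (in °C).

T_out = 20.8 °C

Q = 4740 MJ/h = 1316.7 kJ/s
ΔT = Q/(ṁ·Cp) = 1316.7/(21.9×0.970) = 61.981 K
T_out = -41.2 + 61.981 = 20.781 °C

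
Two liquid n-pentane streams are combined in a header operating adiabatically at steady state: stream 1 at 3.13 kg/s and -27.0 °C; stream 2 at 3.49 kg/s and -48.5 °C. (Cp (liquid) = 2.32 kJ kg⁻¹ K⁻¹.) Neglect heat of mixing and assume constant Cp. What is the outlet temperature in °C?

No heat crosses the boundary, so H_out = H_in.
T_out = Σ ṁᵢCp,ᵢTᵢ / Σ ṁᵢCp,ᵢ
      = -588.76 / 15.358 = -38.335 °C

T_out = -38.3 °C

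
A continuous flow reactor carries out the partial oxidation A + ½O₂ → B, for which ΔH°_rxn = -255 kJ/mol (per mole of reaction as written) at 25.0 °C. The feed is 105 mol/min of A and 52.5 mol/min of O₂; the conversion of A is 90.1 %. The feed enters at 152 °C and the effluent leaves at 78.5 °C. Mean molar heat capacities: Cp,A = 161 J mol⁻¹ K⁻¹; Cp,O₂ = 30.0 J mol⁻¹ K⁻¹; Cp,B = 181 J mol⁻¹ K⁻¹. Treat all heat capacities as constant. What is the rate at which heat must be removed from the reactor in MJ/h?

Q_out = 1530 MJ/h

Extent of reaction ξ = 0.901 × 105 = 94.605 mol/min
Reaction term: ξ·ΔH°_rxn = 94.605 × -255 = -24124 kJ/min
Sensible, feed 152→25 °C: -2347 kJ/min
Outlet flows (mol/min): A 10.395, O₂ 5.1975, B 94.605
Sensible, products 25→78.5 °C: 1014 kJ/min
Q = ΔH = -25457 kJ/min = -424.29 kW
Heat removed = 1527.4 MJ/h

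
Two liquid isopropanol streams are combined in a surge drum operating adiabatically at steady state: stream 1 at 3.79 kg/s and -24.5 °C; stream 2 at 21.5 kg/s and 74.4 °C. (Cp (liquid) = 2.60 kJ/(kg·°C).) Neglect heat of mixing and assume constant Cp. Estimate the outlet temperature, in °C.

T_out = 59.6 °C

No heat crosses the boundary, so H_out = H_in.
T_out = Σ ṁᵢCp,ᵢTᵢ / Σ ṁᵢCp,ᵢ
      = 3917.5 / 65.754 = 59.579 °C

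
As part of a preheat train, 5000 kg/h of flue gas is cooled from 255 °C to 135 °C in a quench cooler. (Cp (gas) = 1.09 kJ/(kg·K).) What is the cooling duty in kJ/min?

Q = ṁ·Cp·ΔT = 5000 × 1.09 × (135 − 255) = -654000 kJ/h
Converting: 654000 / 3600 s = 181.67 kW
Cooling duty = 10900 kJ/min

Q_c = 10900 kJ/min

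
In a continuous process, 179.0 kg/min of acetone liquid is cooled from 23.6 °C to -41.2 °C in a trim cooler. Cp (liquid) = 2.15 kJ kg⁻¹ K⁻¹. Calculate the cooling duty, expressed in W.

Q_c = 416000 W

Q = ṁ·Cp·ΔT = 179.0 × 2.15 × (-41.2 − 23.6) = -24938 kJ/min
Converting: 24938 / 60 s = 415.64 kW
Cooling duty = 415640 W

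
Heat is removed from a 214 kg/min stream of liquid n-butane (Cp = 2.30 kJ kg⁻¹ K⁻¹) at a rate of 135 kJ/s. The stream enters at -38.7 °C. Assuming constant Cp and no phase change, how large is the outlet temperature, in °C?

T_out = -55.2 °C

Q = 135 kJ/s = 8100 kJ/min
ΔT = Q/(ṁ·Cp) = 8100/(214×2.30) = 16.457 K
T_out = -38.7 − 16.457 = -55.157 °C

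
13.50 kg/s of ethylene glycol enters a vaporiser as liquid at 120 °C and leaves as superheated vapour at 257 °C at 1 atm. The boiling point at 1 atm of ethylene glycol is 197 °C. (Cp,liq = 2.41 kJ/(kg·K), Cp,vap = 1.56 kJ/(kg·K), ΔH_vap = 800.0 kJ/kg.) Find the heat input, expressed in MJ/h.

liquid 120→197 °C: 185.57 kJ/kg
vaporisation at 197 °C: 800 kJ/kg
vapour 197→257 °C: 93.6 kJ/kg
Δh = 185.57 + 800 + 93.6 = 1079.2 kJ/kg
Q = ṁ·Δh = 13.50 kg/s × 1079.2 kJ/kg = 14569 kJ/s
|Q| = 14569 kW = 52448 MJ/h

Q = 52400 MJ/h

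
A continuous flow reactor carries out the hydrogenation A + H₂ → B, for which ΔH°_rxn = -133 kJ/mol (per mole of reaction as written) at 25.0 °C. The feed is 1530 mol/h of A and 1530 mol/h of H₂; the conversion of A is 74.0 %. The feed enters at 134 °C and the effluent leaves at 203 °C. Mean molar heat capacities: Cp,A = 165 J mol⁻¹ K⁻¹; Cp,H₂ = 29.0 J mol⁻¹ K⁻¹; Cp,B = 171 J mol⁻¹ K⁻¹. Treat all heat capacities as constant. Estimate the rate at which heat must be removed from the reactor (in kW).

Q_out = 37.4 kW

Extent of reaction ξ = 0.740 × 1530 = 1132.2 mol/h
Reaction term: ξ·ΔH°_rxn = 1132.2 × -133 = -150580 kJ/h
Sensible, feed 134→25 °C: -32353 kJ/h
Outlet flows (mol/h): A 397.8, H₂ 397.8, B 1132.2
Sensible, products 25→203 °C: 48199 kJ/h
Q = ΔH = -134740 kJ/h = -37.427 kW
Heat removed = 37.427 kW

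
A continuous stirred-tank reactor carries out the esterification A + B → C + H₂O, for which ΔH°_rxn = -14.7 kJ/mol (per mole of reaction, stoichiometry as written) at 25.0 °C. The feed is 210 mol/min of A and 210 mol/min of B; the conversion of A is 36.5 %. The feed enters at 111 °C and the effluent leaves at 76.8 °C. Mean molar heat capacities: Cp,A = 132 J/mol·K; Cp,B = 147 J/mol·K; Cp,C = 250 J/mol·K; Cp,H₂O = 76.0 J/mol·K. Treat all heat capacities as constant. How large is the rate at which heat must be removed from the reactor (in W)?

Extent of reaction ξ = 0.365 × 210 = 76.65 mol/min
Reaction term: ξ·ΔH°_rxn = 76.65 × -14.7 = -1126.8 kJ/min
Sensible, feed 111→25 °C: -5038.7 kJ/min
Outlet flows (mol/min): A 133.35, B 133.35, C 76.65, H₂O 76.65
Sensible, products 25→76.8 °C: 3221.6 kJ/min
Q = ΔH = -2943.9 kJ/min = -49.065 kW
Heat removed = 49065 W

Q_out = 49100 W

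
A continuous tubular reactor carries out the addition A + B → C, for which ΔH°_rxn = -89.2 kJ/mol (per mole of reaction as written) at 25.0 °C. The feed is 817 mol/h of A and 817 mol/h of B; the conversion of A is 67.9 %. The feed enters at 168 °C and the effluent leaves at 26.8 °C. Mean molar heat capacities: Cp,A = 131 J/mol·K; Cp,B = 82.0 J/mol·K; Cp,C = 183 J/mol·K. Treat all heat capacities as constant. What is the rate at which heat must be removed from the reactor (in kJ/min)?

Extent of reaction ξ = 0.679 × 817 = 554.74 mol/h
Reaction term: ξ·ΔH°_rxn = 554.74 × -89.2 = -49483 kJ/h
Sensible, feed 168→25 °C: -24885 kJ/h
Outlet flows (mol/h): A 262.26, B 262.26, C 554.74
Sensible, products 25→26.8 °C: 283.28 kJ/h
Q = ΔH = -74085 kJ/h = -20.579 kW
Heat removed = 1234.7 kJ/min

Q_out = 1230 kJ/min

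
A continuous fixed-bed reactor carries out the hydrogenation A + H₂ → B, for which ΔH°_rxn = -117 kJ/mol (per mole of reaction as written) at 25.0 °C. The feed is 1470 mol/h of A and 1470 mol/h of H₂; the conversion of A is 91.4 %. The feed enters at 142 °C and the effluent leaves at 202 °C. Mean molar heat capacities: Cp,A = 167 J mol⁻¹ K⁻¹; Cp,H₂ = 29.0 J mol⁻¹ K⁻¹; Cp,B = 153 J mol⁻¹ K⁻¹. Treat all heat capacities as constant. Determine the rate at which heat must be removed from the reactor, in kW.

Extent of reaction ξ = 0.914 × 1470 = 1343.6 mol/h
Reaction term: ξ·ΔH°_rxn = 1343.6 × -117 = -157200 kJ/h
Sensible, feed 142→25 °C: -33710 kJ/h
Outlet flows (mol/h): A 126.42, H₂ 126.42, B 1343.6
Sensible, products 25→202 °C: 40771 kJ/h
Q = ΔH = -150140 kJ/h = -41.705 kW
Heat removed = 41.705 kW

Q_out = 41.7 kW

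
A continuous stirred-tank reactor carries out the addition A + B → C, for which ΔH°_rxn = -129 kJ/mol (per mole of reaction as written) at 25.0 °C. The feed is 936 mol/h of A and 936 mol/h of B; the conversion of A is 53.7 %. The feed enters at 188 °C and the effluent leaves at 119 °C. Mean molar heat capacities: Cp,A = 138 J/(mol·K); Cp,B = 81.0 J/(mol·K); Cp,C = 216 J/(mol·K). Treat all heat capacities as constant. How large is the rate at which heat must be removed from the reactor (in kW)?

Extent of reaction ξ = 0.537 × 936 = 502.63 mol/h
Reaction term: ξ·ΔH°_rxn = 502.63 × -129 = -64840 kJ/h
Sensible, feed 188→25 °C: -33412 kJ/h
Outlet flows (mol/h): A 433.37, B 433.37, C 502.63
Sensible, products 25→119 °C: 19127 kJ/h
Q = ΔH = -79125 kJ/h = -21.979 kW
Heat removed = 21.979 kW

Q_out = 22.0 kW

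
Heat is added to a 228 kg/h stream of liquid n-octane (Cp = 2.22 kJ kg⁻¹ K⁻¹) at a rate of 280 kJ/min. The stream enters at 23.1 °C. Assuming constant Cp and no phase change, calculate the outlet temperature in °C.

T_out = 56.3 °C

Q = 280 kJ/min = 16800 kJ/h
ΔT = Q/(ṁ·Cp) = 16800/(228×2.22) = 33.191 K
T_out = 23.1 + 33.191 = 56.291 °C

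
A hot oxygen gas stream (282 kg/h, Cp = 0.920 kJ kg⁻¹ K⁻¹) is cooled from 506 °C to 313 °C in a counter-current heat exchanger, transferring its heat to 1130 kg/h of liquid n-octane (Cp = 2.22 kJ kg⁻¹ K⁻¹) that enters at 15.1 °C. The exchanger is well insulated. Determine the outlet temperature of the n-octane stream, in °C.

Heat released by hot stream: Q = 282 × 0.920 × (506 − 313) = 50072 kJ/h
Energy balance on cold side (adiabatic exchanger): Q = ṁ_c·Cp_c·(T_c,out − T_c,in)
T_c,out = 15.1 + 50072/(1130 × 2.22) = 35.06 °C

T_c,out = 35.1 °C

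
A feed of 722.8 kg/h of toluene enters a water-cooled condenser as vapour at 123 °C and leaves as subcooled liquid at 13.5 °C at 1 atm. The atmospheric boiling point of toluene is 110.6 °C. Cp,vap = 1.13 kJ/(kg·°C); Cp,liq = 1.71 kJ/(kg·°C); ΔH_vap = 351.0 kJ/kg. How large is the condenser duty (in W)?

Q_c = 107000 W

vapour 123→110.6 °C: -14.012 kJ/kg
condensation at 110.6 °C: -351 kJ/kg
liquid 110.6→13.5 °C: -166.04 kJ/kg
Δh = -14.012 + -351 + -166.04 = -531.05 kJ/kg
Q = ṁ·Δh = 722.8 kg/h × -531.05 kJ/kg = -383850 kJ/h
|Q| = 106.62 kW = 106620 W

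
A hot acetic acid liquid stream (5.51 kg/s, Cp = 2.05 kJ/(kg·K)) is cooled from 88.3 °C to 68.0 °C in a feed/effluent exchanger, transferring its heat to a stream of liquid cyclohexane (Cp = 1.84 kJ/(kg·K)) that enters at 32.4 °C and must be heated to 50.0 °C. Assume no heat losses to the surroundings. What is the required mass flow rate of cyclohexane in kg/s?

ṁ_c = 7.08 kg/s

Heat released by hot stream: Q = 5.51 × 2.05 × (88.3 − 68.0) = 229.3 kJ/s
Energy balance on cold side (adiabatic exchanger): Q = ṁ_c·Cp_c·(T_c,out − T_c,in)
ṁ_c = 229.3 / [1.84 × (50.0 − 32.4)] = 7.0806 kg/s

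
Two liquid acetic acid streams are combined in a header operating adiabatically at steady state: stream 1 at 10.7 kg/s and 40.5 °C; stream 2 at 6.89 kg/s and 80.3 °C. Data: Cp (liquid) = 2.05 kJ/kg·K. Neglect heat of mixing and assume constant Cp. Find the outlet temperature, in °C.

T_out = 56.1 °C

Adiabatic, steady state ⇒ Σ ṁᵢCp,ᵢ(T_out − Tᵢ) = 0
T_out = Σ ṁᵢCp,ᵢTᵢ / Σ ṁᵢCp,ᵢ
      = 2022.6 / 36.059 = 56.09 °C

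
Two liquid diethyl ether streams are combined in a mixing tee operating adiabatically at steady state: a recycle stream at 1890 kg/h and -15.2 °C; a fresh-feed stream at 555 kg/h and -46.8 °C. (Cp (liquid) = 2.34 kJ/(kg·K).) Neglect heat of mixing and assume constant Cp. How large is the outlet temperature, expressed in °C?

T_out = -22.4 °C

Adiabatic, steady state ⇒ Σ ṁᵢCp,ᵢ(T_out − Tᵢ) = 0
Σ ṁᵢCp,ᵢTᵢ = 1890×2.34×-15.2 + 555×2.34×-46.8 = -128000
Σ ṁᵢCp,ᵢ = 1890×2.34 + 555×2.34 = 5721.3
T_out = -128000 / 5721.3 = -22.373 °C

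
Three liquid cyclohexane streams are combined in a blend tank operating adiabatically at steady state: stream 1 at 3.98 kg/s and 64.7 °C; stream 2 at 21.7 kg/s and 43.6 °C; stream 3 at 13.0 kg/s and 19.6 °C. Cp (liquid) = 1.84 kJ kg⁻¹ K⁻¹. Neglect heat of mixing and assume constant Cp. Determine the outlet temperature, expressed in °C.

Energy balance with Q = 0: Σ ṁᵢCp,ᵢ(T_out − Tᵢ) = 0
T_out = Σ ṁᵢCp,ᵢTᵢ / Σ ṁᵢCp,ᵢ
      = 2683.5 / 71.171 = 37.705 °C

T_out = 37.7 °C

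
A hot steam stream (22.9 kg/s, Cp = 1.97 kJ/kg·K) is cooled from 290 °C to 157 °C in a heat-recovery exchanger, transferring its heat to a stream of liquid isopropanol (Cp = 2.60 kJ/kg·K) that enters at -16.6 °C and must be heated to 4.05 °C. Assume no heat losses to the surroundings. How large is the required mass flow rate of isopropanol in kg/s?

Heat released by hot stream: Q = 22.9 × 1.97 × (290 − 157) = 6000 kJ/s
Energy balance on cold side (adiabatic exchanger): Q = ṁ_c·Cp_c·(T_c,out − T_c,in)
ṁ_c = 6000 / [2.60 × (4.05 − -16.6)] = 111.75 kg/s

ṁ_c = 112 kg/s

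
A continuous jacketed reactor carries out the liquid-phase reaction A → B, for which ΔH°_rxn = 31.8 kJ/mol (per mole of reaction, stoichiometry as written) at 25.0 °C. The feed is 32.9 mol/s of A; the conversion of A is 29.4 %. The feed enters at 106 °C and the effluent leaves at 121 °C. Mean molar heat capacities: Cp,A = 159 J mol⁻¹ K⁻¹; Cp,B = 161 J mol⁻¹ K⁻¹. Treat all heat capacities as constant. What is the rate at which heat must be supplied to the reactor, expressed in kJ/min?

Extent of reaction ξ = 0.294 × 32.9 = 9.6726 mol/s
Reaction term: ξ·ΔH°_rxn = 9.6726 × 31.8 = 307.59 kJ/s
Sensible, feed 106→25 °C: -423.72 kJ/s
Outlet flows (mol/s): A 23.227, B 9.6726
Sensible, products 25→121 °C: 504.04 kJ/s
Q = ΔH = 387.91 kJ/s = 387.91 kW
Heat supplied = 23275 kJ/min

Q_in = 23300 kJ/min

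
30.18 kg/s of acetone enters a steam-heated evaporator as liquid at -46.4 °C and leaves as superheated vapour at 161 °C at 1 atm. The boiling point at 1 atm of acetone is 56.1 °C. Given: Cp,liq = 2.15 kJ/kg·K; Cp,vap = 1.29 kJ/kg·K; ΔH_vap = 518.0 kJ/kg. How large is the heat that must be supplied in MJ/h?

liquid -46.4→56.1 °C: 220.38 kJ/kg
vaporisation at 56.1 °C: 518 kJ/kg
vapour 56.1→161 °C: 135.32 kJ/kg
Δh = 220.38 + 518 + 135.32 = 873.7 kJ/kg
Q = ṁ·Δh = 30.18 kg/s × 873.7 kJ/kg = 26368 kJ/s
|Q| = 26368 kW = 94925 MJ/h

Q = 94900 MJ/h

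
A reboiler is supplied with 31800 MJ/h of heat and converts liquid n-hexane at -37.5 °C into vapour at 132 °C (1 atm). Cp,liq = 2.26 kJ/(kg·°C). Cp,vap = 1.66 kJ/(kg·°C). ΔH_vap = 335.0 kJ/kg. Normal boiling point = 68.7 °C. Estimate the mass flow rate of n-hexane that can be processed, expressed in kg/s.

Δh = 2.26×(68.7−-37.5) + 335.0 + 1.66×(132−68.7) = 680.09 kJ/kg
Q = 31800 MJ/h = 8833.3 kJ/s = 8833.3 kJ/s
ṁ = Q/Δh = 8833.3 / 680.09 = 12.988 kg/s

ṁ = 13.0 kg/s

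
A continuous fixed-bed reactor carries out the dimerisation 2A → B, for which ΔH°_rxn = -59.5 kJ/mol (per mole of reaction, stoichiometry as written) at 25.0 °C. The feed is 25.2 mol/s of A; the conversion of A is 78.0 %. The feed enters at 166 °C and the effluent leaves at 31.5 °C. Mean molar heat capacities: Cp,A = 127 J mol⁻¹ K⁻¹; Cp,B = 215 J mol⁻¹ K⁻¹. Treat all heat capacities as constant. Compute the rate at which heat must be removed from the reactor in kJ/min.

Extent of reaction ξ = 0.780 × 25.2 / 2 = 9.828 mol/s
Reaction term: ξ·ΔH°_rxn = 9.828 × -59.5 = -584.77 kJ/s
Sensible, feed 166→25 °C: -451.26 kJ/s
Outlet flows (mol/s): A 5.544, B 9.828
Sensible, products 25→31.5 °C: 18.311 kJ/s
Q = ΔH = -1017.7 kJ/s = -1017.7 kW
Heat removed = 61063 kJ/min

Q_out = 61100 kJ/min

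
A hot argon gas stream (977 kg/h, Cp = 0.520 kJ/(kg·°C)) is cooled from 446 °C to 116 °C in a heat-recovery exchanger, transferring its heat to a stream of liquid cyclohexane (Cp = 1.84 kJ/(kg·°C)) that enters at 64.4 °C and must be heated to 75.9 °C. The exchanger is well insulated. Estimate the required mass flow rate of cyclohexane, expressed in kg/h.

Heat released by hot stream: Q = 977 × 0.520 × (446 − 116) = 167650 kJ/h
Energy balance on cold side (adiabatic exchanger): Q = ṁ_c·Cp_c·(T_c,out − T_c,in)
ṁ_c = 167650 / [1.84 × (75.9 − 64.4)] = 7923.1 kg/h

ṁ_c = 7920 kg/h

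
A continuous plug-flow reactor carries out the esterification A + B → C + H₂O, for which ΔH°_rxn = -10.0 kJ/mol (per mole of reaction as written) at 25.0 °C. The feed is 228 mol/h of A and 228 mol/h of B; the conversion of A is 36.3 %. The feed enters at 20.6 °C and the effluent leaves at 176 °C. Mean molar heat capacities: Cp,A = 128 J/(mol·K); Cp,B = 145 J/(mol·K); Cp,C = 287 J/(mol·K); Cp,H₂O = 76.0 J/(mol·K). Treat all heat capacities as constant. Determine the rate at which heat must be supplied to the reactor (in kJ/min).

Extent of reaction ξ = 0.363 × 228 = 82.764 mol/h
Reaction term: ξ·ΔH°_rxn = 82.764 × -10.0 = -827.64 kJ/h
Sensible, feed 20.6→25 °C: 273.87 kJ/h
Outlet flows (mol/h): A 145.24, B 145.24, C 82.764, H₂O 82.764
Sensible, products 25→176 °C: 10524 kJ/h
Q = ΔH = 9969.8 kJ/h = 2.7694 kW
Heat supplied = 166.16 kJ/min

Q_in = 166 kJ/min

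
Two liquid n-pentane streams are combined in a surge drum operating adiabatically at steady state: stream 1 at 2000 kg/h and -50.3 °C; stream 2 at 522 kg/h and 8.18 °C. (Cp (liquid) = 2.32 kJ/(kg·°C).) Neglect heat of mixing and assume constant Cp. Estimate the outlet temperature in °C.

Adiabatic, steady state ⇒ Σ ṁᵢCp,ᵢ(T_out − Tᵢ) = 0
Σ ṁᵢCp,ᵢTᵢ = 2000×2.32×-50.3 + 522×2.32×8.18 = -223490
Σ ṁᵢCp,ᵢ = 2000×2.32 + 522×2.32 = 5851
T_out = -223490 / 5851 = -38.196 °C

T_out = -38.2 °C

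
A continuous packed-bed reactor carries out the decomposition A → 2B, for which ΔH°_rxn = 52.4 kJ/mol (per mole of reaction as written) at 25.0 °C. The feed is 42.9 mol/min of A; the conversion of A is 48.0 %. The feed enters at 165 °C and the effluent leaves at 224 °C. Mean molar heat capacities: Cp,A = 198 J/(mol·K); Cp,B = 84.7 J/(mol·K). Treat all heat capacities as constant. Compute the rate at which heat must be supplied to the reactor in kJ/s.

Q_in = 24.4 kJ/s

Extent of reaction ξ = 0.480 × 42.9 = 20.592 mol/min
Reaction term: ξ·ΔH°_rxn = 20.592 × 52.4 = 1079 kJ/min
Sensible, feed 165→25 °C: -1189.2 kJ/min
Outlet flows (mol/min): A 22.308, B 41.184
Sensible, products 25→224 °C: 1573.1 kJ/min
Q = ΔH = 1463 kJ/min = 24.383 kW
Heat supplied = 24.383 kJ/s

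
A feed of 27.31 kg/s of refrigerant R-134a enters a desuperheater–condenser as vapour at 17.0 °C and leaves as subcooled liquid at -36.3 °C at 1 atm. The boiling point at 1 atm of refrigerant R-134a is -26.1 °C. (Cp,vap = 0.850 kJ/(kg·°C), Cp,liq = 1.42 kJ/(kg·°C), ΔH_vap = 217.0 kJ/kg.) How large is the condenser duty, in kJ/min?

vapour 17.0→-26.1 °C: -36.635 kJ/kg
condensation at -26.1 °C: -217 kJ/kg
liquid -26.1→-36.3 °C: -14.484 kJ/kg
Δh = -36.635 + -217 + -14.484 = -268.12 kJ/kg
Q = ṁ·Δh = 27.31 kg/s × -268.12 kJ/kg = -7322.3 kJ/s
|Q| = 7322.3 kW = 439340 kJ/min

Q_c = 439000 kJ/min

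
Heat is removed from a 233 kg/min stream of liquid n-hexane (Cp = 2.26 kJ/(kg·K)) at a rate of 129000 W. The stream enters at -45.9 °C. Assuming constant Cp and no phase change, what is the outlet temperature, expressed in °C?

Q = 129000 W = 7740 kJ/min
ΔT = Q/(ṁ·Cp) = 7740/(233×2.26) = 14.699 K
T_out = -45.9 − 14.699 = -60.599 °C

T_out = -60.6 °C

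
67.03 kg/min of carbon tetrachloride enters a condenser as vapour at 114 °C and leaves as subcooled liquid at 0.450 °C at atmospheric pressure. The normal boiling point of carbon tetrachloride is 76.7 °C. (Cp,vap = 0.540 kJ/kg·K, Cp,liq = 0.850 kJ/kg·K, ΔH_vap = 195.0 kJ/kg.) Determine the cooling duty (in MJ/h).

vapour 114→76.7 °C: -20.142 kJ/kg
condensation at 76.7 °C: -195 kJ/kg
liquid 76.7→0.450 °C: -64.812 kJ/kg
Δh = -20.142 + -195 + -64.812 = -279.95 kJ/kg
Q = ṁ·Δh = 67.03 kg/min × -279.95 kJ/kg = -18765 kJ/min
|Q| = 312.76 kW = 1125.9 MJ/h

Q_c = 1130 MJ/h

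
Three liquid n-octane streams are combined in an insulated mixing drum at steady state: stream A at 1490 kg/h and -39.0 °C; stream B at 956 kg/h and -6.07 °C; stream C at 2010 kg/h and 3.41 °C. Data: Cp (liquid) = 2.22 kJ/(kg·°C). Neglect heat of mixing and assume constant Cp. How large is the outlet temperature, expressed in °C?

T_out = -12.8 °C

Energy balance with Q = 0: Σ ṁᵢCp,ᵢ(T_out − Tᵢ) = 0
T_out = Σ ṁᵢCp,ᵢTᵢ / Σ ṁᵢCp,ᵢ
      = -126670 / 9892.3 = -12.805 °C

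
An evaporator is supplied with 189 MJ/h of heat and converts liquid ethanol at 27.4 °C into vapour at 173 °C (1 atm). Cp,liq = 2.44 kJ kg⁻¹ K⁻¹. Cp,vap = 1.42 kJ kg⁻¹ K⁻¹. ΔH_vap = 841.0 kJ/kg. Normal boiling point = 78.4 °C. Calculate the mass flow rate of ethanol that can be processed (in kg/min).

Δh = 2.44×(78.4−27.4) + 841.0 + 1.42×(173−78.4) = 1099.8 kJ/kg
Q = 189 MJ/h = 52.5 kJ/s = 3150 kJ/min
ṁ = Q/Δh = 3150 / 1099.8 = 2.8642 kg/min

ṁ = 2.86 kg/min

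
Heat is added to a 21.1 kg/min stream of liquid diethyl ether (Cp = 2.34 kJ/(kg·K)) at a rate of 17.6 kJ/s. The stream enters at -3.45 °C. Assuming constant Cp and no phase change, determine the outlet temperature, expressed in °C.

Q = 17.6 kJ/s = 1056 kJ/min
ΔT = Q/(ṁ·Cp) = 1056/(21.1×2.34) = 21.388 K
T_out = -3.45 + 21.388 = 17.938 °C

T_out = 17.9 °C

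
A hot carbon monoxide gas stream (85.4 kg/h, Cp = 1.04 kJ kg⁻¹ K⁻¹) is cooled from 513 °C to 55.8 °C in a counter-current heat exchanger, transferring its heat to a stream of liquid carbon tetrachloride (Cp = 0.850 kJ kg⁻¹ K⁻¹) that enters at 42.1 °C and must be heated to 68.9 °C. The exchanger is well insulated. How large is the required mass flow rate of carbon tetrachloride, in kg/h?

ṁ_c = 1780 kg/h

Heat released by hot stream: Q = 85.4 × 1.04 × (513 − 55.8) = 40607 kJ/h
Energy balance on cold side (adiabatic exchanger): Q = ṁ_c·Cp_c·(T_c,out − T_c,in)
ṁ_c = 40607 / [0.850 × (68.9 − 42.1)] = 1782.6 kg/h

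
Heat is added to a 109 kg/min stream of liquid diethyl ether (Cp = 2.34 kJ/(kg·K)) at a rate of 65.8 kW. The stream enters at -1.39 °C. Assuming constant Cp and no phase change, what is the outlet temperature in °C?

Q = 65.8 kW = 3948 kJ/min
ΔT = Q/(ṁ·Cp) = 3948/(109×2.34) = 15.479 K
T_out = -1.39 + 15.479 = 14.089 °C

T_out = 14.1 °C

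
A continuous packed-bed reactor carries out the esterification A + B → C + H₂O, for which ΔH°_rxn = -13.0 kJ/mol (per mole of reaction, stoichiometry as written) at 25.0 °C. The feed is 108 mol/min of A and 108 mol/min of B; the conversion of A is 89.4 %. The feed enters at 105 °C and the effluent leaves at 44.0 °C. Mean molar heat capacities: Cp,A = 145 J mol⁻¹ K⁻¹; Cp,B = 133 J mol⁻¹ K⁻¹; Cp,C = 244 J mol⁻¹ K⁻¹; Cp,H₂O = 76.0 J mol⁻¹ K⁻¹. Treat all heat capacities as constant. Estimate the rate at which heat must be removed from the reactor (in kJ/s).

Extent of reaction ξ = 0.894 × 108 = 96.552 mol/min
Reaction term: ξ·ΔH°_rxn = 96.552 × -13.0 = -1255.2 kJ/min
Sensible, feed 105→25 °C: -2401.9 kJ/min
Outlet flows (mol/min): A 11.448, B 11.448, C 96.552, H₂O 96.552
Sensible, products 25→44.0 °C: 647.5 kJ/min
Q = ΔH = -3009.6 kJ/min = -50.16 kW
Heat removed = 50.16 kJ/s

Q_out = 50.2 kJ/s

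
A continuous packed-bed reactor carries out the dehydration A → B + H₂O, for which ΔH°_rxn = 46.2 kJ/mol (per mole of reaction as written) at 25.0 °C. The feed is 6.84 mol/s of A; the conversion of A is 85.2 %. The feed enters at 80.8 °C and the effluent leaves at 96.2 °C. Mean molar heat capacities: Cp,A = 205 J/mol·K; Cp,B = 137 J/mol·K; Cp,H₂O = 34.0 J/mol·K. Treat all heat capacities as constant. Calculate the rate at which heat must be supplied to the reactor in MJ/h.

Q_in = 996 MJ/h

Extent of reaction ξ = 0.852 × 6.84 = 5.8277 mol/s
Reaction term: ξ·ΔH°_rxn = 5.8277 × 46.2 = 269.24 kJ/s
Sensible, feed 80.8→25 °C: -78.243 kJ/s
Outlet flows (mol/s): A 1.0123, B 5.8277, H₂O 5.8277
Sensible, products 25→96.2 °C: 85.729 kJ/s
Q = ΔH = 276.73 kJ/s = 276.73 kW
Heat supplied = 996.21 MJ/h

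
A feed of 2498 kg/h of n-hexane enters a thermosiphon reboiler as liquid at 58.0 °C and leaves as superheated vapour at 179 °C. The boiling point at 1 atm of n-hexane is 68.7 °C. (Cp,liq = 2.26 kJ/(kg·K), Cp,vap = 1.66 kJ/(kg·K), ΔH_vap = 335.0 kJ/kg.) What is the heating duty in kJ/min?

liquid 58.0→68.7 °C: 24.182 kJ/kg
vaporisation at 68.7 °C: 335 kJ/kg
vapour 68.7→179 °C: 183.1 kJ/kg
Δh = 24.182 + 335 + 183.1 = 542.28 kJ/kg
Q = ṁ·Δh = 2498 kg/h × 542.28 kJ/kg = 1.3546e+06 kJ/h
|Q| = 376.28 kW = 22577 kJ/min

Q = 22600 kJ/min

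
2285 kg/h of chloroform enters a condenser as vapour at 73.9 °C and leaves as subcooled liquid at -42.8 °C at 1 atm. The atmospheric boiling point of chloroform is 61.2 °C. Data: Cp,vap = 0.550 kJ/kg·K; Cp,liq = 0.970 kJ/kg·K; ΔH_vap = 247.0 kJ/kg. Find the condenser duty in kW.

Q_c = 225 kW

vapour 73.9→61.2 °C: -6.985 kJ/kg
condensation at 61.2 °C: -247 kJ/kg
liquid 61.2→-42.8 °C: -100.88 kJ/kg
Δh = -6.985 + -247 + -100.88 = -354.87 kJ/kg
Q = ṁ·Δh = 2285 kg/h × -354.87 kJ/kg = -810870 kJ/h
|Q| = 225.24 kW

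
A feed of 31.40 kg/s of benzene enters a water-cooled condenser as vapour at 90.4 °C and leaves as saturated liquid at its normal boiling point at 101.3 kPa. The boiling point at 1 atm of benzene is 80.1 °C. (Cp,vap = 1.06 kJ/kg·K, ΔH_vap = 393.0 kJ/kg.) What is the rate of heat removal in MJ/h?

vapour 90.4→80.1 °C: -10.918 kJ/kg
condensation at 80.1 °C: -393 kJ/kg
Δh = -10.918 + -393 = -403.92 kJ/kg
Q = ṁ·Δh = 31.40 kg/s × -403.92 kJ/kg = -12683 kJ/s
|Q| = 12683 kW = 45659 MJ/h

Q_c = 45700 MJ/h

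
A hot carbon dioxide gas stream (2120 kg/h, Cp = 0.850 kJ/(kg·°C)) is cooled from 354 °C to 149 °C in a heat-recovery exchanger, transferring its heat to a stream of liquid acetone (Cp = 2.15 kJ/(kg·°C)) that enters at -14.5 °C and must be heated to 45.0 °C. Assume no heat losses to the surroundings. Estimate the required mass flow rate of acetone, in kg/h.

ṁ_c = 2890 kg/h

Heat released by hot stream: Q = 2120 × 0.850 × (354 − 149) = 369410 kJ/h
Energy balance on cold side (adiabatic exchanger): Q = ṁ_c·Cp_c·(T_c,out − T_c,in)
ṁ_c = 369410 / [2.15 × (45.0 − -14.5)] = 2887.7 kg/h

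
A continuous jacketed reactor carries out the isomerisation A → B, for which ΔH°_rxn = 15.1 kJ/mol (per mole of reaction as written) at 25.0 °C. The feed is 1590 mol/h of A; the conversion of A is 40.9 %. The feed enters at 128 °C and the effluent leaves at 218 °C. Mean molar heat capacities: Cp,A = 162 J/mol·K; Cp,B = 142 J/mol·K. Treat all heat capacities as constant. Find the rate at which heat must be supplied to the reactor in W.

Extent of reaction ξ = 0.409 × 1590 = 650.31 mol/h
Reaction term: ξ·ΔH°_rxn = 650.31 × 15.1 = 9819.7 kJ/h
Sensible, feed 128→25 °C: -26531 kJ/h
Outlet flows (mol/h): A 939.69, B 650.31
Sensible, products 25→218 °C: 47203 kJ/h
Q = ΔH = 30492 kJ/h = 8.4699 kW
Heat supplied = 8469.9 W

Q_in = 8470 W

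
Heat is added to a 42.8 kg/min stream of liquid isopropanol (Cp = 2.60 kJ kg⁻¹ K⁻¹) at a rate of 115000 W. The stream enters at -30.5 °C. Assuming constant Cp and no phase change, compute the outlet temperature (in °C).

T_out = 31.5 °C

Q = 115000 W = 6900 kJ/min
ΔT = Q/(ṁ·Cp) = 6900/(42.8×2.60) = 62.006 K
T_out = -30.5 + 62.006 = 31.506 °C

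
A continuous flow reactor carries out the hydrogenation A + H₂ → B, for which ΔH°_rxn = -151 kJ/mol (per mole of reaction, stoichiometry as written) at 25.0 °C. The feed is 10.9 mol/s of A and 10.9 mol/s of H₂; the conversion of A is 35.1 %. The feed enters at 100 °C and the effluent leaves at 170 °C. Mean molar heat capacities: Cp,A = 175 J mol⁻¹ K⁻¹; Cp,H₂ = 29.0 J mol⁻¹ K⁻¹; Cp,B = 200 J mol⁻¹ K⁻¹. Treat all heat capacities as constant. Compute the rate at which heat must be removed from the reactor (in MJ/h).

Extent of reaction ξ = 0.351 × 10.9 = 3.8259 mol/s
Reaction term: ξ·ΔH°_rxn = 3.8259 × -151 = -577.71 kJ/s
Sensible, feed 100→25 °C: -166.77 kJ/s
Outlet flows (mol/s): A 7.0741, H₂ 7.0741, B 3.8259
Sensible, products 25→170 °C: 320.2 kJ/s
Q = ΔH = -424.28 kJ/s = -424.28 kW
Heat removed = 1527.4 MJ/h

Q_out = 1530 MJ/h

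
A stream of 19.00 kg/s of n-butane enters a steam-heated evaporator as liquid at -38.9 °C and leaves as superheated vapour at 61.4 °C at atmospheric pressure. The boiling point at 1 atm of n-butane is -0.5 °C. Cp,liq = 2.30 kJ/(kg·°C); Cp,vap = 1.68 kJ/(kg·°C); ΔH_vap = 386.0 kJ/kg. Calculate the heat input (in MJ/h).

Q = 39600 MJ/h

liquid -38.9→-0.5 °C: 88.32 kJ/kg
vaporisation at -0.5 °C: 386 kJ/kg
vapour -0.5→61.4 °C: 103.99 kJ/kg
Δh = 88.32 + 386 + 103.99 = 578.31 kJ/kg
Q = ṁ·Δh = 19.00 kg/s × 578.31 kJ/kg = 10988 kJ/s
|Q| = 10988 kW = 39557 MJ/h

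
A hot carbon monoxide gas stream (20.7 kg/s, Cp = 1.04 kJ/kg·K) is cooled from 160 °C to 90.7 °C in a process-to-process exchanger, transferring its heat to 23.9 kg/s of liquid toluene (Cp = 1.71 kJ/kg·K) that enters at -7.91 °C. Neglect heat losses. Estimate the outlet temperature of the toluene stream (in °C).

T_c,out = 28.6 °C

Heat released by hot stream: Q = 20.7 × 1.04 × (160 − 90.7) = 1491.9 kJ/s
Energy balance on cold side (adiabatic exchanger): Q = ṁ_c·Cp_c·(T_c,out − T_c,in)
T_c,out = -7.91 + 1491.9/(23.9 × 1.71) = 28.594 °C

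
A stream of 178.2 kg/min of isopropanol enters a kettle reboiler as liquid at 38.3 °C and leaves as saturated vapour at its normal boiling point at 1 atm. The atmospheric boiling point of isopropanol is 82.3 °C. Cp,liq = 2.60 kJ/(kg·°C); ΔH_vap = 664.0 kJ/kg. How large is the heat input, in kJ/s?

liquid 38.3→82.3 °C: 114.4 kJ/kg
vaporisation at 82.3 °C: 664 kJ/kg
Δh = 114.4 + 664 = 778.4 kJ/kg
Q = ṁ·Δh = 178.2 kg/min × 778.4 kJ/kg = 138710 kJ/min
|Q| = 2311.8 kW

Q = 2310 kJ/s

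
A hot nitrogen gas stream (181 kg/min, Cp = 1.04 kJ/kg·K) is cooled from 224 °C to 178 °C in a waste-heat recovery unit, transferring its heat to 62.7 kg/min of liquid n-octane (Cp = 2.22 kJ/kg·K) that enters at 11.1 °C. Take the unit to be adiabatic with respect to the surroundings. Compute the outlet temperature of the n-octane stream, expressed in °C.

Heat released by hot stream: Q = 181 × 1.04 × (224 − 178) = 8659 kJ/min
Energy balance on cold side (adiabatic exchanger): Q = ṁ_c·Cp_c·(T_c,out − T_c,in)
T_c,out = 11.1 + 8659/(62.7 × 2.22) = 73.308 °C

T_c,out = 73.3 °C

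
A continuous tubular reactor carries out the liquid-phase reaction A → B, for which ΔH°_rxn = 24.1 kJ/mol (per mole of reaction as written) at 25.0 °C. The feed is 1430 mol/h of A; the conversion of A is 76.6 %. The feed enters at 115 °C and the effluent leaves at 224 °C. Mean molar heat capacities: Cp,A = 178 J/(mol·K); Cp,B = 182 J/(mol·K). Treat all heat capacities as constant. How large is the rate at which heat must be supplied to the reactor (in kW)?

Q_in = 15.3 kW

Extent of reaction ξ = 0.766 × 1430 = 1095.4 mol/h
Reaction term: ξ·ΔH°_rxn = 1095.4 × 24.1 = 26399 kJ/h
Sensible, feed 115→25 °C: -22909 kJ/h
Outlet flows (mol/h): A 334.62, B 1095.4
Sensible, products 25→224 °C: 51525 kJ/h
Q = ΔH = 55015 kJ/h = 15.282 kW
Heat supplied = 15.282 kW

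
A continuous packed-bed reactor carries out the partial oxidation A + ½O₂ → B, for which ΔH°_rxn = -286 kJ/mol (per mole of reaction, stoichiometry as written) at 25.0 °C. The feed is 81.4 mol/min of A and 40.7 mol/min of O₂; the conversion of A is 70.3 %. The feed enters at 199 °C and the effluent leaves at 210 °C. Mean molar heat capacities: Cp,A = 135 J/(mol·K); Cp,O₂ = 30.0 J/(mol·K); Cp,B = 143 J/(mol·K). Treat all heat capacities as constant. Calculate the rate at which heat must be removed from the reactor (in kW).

Q_out = 272 kW

Extent of reaction ξ = 0.703 × 81.4 = 57.224 mol/min
Reaction term: ξ·ΔH°_rxn = 57.224 × -286 = -16366 kJ/min
Sensible, feed 199→25 °C: -2124.5 kJ/min
Outlet flows (mol/min): A 24.176, O₂ 12.088, B 57.224
Sensible, products 25→210 °C: 2184.7 kJ/min
Q = ΔH = -16306 kJ/min = -271.77 kW
Heat removed = 271.77 kW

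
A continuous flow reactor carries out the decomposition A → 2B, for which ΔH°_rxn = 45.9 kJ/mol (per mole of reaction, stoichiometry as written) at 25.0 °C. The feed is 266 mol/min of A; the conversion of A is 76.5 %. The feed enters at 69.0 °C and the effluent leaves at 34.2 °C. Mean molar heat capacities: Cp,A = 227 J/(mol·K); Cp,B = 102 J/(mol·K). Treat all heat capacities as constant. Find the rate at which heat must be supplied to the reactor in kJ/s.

Q_in = 120 kJ/s

Extent of reaction ξ = 0.765 × 266 = 203.49 mol/min
Reaction term: ξ·ΔH°_rxn = 203.49 × 45.9 = 9340.2 kJ/min
Sensible, feed 69.0→25 °C: -2656.8 kJ/min
Outlet flows (mol/min): A 62.51, B 406.98
Sensible, products 25→34.2 °C: 512.46 kJ/min
Q = ΔH = 7195.8 kJ/min = 119.93 kW
Heat supplied = 119.93 kJ/s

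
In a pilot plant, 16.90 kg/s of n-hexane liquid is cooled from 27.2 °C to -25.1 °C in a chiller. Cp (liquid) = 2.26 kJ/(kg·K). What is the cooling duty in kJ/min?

Q = ṁ·Cp·ΔT = 16.90 × 2.26 × (-25.1 − 27.2) = -1997.5 kJ/s
Cooling duty = 119850 kJ/min

Q_c = 120000 kJ/min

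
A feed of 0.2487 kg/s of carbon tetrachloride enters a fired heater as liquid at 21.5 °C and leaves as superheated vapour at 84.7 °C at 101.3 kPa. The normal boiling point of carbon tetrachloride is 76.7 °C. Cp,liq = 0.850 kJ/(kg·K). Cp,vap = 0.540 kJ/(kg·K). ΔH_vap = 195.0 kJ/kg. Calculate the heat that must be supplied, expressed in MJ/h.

liquid 21.5→76.7 °C: 46.92 kJ/kg
vaporisation at 76.7 °C: 195 kJ/kg
vapour 76.7→84.7 °C: 4.32 kJ/kg
Δh = 46.92 + 195 + 4.32 = 246.24 kJ/kg
Q = ṁ·Δh = 0.2487 kg/s × 246.24 kJ/kg = 61.24 kJ/s
|Q| = 61.24 kW = 220.46 MJ/h

Q = 220 MJ/h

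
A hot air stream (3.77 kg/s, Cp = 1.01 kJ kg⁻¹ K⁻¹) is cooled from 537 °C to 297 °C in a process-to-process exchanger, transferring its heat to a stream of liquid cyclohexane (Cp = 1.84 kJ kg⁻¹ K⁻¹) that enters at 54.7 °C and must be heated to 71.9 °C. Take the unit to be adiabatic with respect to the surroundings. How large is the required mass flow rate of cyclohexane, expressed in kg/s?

ṁ_c = 28.9 kg/s

Heat released by hot stream: Q = 3.77 × 1.01 × (537 − 297) = 913.85 kJ/s
Energy balance on cold side (adiabatic exchanger): Q = ṁ_c·Cp_c·(T_c,out − T_c,in)
ṁ_c = 913.85 / [1.84 × (71.9 − 54.7)] = 28.875 kg/s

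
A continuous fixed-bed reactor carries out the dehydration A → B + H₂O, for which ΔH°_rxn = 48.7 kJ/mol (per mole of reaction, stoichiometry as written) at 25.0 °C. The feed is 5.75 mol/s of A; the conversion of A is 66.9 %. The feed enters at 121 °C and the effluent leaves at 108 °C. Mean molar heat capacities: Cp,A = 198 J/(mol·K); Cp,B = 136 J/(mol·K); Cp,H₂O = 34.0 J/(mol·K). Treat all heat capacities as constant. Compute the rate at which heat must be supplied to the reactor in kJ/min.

Extent of reaction ξ = 0.669 × 5.75 = 3.8468 mol/s
Reaction term: ξ·ΔH°_rxn = 3.8468 × 48.7 = 187.34 kJ/s
Sensible, feed 121→25 °C: -109.3 kJ/s
Outlet flows (mol/s): A 1.9032, B 3.8468, H₂O 3.8468
Sensible, products 25→108 °C: 85.556 kJ/s
Q = ΔH = 163.6 kJ/s = 163.6 kW
Heat supplied = 9815.8 kJ/min

Q_in = 9820 kJ/min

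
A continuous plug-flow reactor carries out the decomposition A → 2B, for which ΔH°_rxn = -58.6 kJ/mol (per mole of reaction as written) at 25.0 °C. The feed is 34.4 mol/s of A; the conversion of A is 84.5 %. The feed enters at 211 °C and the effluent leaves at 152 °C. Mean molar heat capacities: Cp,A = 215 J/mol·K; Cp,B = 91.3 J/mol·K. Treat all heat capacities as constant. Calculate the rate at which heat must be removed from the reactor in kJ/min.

Extent of reaction ξ = 0.845 × 34.4 = 29.068 mol/s
Reaction term: ξ·ΔH°_rxn = 29.068 × -58.6 = -1703.4 kJ/s
Sensible, feed 211→25 °C: -1375.7 kJ/s
Outlet flows (mol/s): A 5.332, B 58.136
Sensible, products 25→152 °C: 819.68 kJ/s
Q = ΔH = -2259.4 kJ/s = -2259.4 kW
Heat removed = 135560 kJ/min

Q_out = 136000 kJ/min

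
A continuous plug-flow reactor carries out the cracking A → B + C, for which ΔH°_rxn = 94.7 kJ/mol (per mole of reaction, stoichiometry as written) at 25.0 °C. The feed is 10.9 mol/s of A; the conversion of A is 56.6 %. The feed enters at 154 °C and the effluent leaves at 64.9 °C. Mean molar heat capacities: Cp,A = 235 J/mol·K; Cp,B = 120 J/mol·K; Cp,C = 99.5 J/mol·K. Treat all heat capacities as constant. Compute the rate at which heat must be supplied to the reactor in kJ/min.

Extent of reaction ξ = 0.566 × 10.9 = 6.1694 mol/s
Reaction term: ξ·ΔH°_rxn = 6.1694 × 94.7 = 584.24 kJ/s
Sensible, feed 154→25 °C: -330.43 kJ/s
Outlet flows (mol/s): A 4.7306, B 6.1694, C 6.1694
Sensible, products 25→64.9 °C: 98.388 kJ/s
Q = ΔH = 352.2 kJ/s = 352.2 kW
Heat supplied = 21132 kJ/min

Q_in = 21100 kJ/min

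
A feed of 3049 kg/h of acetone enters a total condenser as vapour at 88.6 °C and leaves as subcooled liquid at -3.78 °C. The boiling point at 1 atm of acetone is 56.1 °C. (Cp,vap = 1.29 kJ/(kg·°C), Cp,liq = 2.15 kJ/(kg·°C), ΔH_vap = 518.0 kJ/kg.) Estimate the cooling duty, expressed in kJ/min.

Q_c = 35000 kJ/min

vapour 88.6→56.1 °C: -41.925 kJ/kg
condensation at 56.1 °C: -518 kJ/kg
liquid 56.1→-3.78 °C: -128.74 kJ/kg
Δh = -41.925 + -518 + -128.74 = -688.67 kJ/kg
Q = ṁ·Δh = 3049 kg/h × -688.67 kJ/kg = -2.0997e+06 kJ/h
|Q| = 583.26 kW = 34996 kJ/min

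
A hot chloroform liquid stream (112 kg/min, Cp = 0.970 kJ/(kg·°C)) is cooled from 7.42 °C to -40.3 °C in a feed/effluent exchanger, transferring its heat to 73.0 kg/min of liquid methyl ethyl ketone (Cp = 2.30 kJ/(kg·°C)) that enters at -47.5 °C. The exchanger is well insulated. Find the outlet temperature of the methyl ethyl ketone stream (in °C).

T_c,out = -16.6 °C

Heat released by hot stream: Q = 112 × 0.970 × (7.42 − -40.3) = 5184.3 kJ/min
Energy balance on cold side (adiabatic exchanger): Q = ṁ_c·Cp_c·(T_c,out − T_c,in)
T_c,out = -47.5 + 5184.3/(73.0 × 2.30) = -16.623 °C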